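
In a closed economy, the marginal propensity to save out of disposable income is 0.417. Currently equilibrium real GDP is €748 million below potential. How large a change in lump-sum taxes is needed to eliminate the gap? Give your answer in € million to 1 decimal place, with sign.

MPC = 1 − MPS = 1 − 0.417 = 0.583.
Spending multiplier = 1/(1 − MPC) = 1/(1 − 0.583) = 1/0.417 ≈ 2.398.
Tax multiplier = −c·k = −0.583/0.417 ≈ −1.398. Need ΔY = +€748 million, so ΔT = ΔY/(−c·k) = −(+€748 million) × 0.417 / 0.583 ≈ −€535 million.
The government should cut lump-sum taxes by €535 million.

−€535.0 million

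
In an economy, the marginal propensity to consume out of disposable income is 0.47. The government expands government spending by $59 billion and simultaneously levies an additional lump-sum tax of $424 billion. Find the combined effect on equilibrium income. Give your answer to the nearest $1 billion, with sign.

−$265 billion

Expenditure multiplier = 1/(1 − MPC) = 1/(1 − 0.47) = 1/0.53 ≈ 1.887.
ΔG contributes k·ΔG = (+$59 billion) / 0.53 ≈ +$111.3 billion.
ΔT of +$424 billion changes first-round spending by −c·ΔT = −$199.28 billion, contributing k·(−c·ΔT) = (−$199.28 billion) / 0.53 = −$376 billion.
Net ΔY = k(ΔG − c·ΔT) = (−$140.28 billion) / 0.53 ≈ −$265 billion.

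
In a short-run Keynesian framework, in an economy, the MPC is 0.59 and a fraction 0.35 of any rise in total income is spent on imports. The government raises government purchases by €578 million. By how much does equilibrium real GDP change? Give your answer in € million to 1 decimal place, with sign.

+€760.5 million

Spending multiplier = 1/(1 − c + m) = 1/(1 − 0.59 + 0.35) = 1/0.76 ≈ 1.316.
ΔY = k × ΔG = (+€578 million) / 0.76 ≈ +€760.5 million.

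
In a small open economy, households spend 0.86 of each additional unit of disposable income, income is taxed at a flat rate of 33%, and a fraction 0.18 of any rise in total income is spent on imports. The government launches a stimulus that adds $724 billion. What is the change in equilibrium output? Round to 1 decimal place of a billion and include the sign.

+$1,199.1 billion

Government-spending multiplier = 1/(1 − c(1−t) + m) = 1/(1 − 0.86×0.67 + 0.18) = 1/0.6038 ≈ 1.656.
ΔY = k × ΔG = (+$724 billion) / 0.6038 ≈ +$1,199.1 billion.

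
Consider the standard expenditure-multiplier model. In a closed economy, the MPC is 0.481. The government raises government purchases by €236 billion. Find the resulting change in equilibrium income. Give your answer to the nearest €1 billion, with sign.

Government-spending multiplier = 1/(1 − MPC) = 1/(1 − 0.481) = 1/0.519 ≈ 1.927.
ΔY = k × ΔG = (+€236 billion) / 0.519 ≈ +€455 billion.

+€455 billion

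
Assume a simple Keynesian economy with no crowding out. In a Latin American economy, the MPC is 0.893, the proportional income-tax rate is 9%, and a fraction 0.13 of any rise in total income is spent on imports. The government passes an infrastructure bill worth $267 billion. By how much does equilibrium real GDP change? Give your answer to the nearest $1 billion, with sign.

Government-spending multiplier = 1/(1 − c(1−t) + m) = 1/(1 − 0.893×0.91 + 0.13) = 1/0.31737 ≈ 3.151.
ΔY = k × ΔG = (+$267 billion) / 0.31737 ≈ +$841 billion.

+$841 billion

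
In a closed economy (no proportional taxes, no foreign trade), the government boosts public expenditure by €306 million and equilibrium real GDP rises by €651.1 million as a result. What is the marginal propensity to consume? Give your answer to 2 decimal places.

0.53

Implied spending multiplier k = ΔY/ΔG = 651.1/306 ≈ 2.1278.
Since k = 1/(1 − MPC), MPC = 1 − 1/k = 1 − ΔG/ΔY = 1 − 306/651.1 ≈ 0.53.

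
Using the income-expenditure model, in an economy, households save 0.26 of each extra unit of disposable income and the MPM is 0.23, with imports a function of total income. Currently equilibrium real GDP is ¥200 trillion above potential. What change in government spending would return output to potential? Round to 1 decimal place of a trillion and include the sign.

−¥98.0 trillion

MPC = 1 − MPS = 1 − 0.26 = 0.74.
Spending multiplier = 1/(1 − c + m) = 1/(1 − 0.74 + 0.23) = 1/0.49 ≈ 2.041.
Need ΔY = −¥200 trillion, so ΔG = ΔY/k = (−¥200 trillion) × 0.49 = −¥98 trillion.
The government should cut government spending by ¥98 trillion.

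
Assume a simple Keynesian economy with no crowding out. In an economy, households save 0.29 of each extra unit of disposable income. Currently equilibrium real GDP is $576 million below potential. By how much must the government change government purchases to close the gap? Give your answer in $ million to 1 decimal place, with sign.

+$167.0 million

MPC = 1 − MPS = 1 − 0.29 = 0.71.
Spending multiplier = 1/(1 − MPC) = 1/(1 − 0.71) = 1/0.29 ≈ 3.448.
Need ΔY = +$576 million, so ΔG = ΔY/k = (+$576 million) × 0.29 ≈ +$167 million.
The government should increase government purchases by $167 million.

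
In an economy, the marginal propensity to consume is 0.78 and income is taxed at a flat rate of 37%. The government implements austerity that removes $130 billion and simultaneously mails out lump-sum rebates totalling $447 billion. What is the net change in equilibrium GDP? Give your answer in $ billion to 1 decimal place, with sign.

+$429.9 billion

Expenditure multiplier = 1/(1 − c(1−t)) = 1/(1 − 0.78×0.63) = 1/0.5086 ≈ 1.966.
ΔG contributes k·ΔG = (−$130 billion) / 0.5086 ≈ −$255.6 billion.
ΔT of −$447 billion changes first-round spending by −c·ΔT = +$348.66 billion, contributing k·(−c·ΔT) = (+$348.66 billion) / 0.5086 ≈ +$685.5 billion.
Net ΔY = k(ΔG − c·ΔT) = (+$218.66 billion) / 0.5086 ≈ +$429.9 billion.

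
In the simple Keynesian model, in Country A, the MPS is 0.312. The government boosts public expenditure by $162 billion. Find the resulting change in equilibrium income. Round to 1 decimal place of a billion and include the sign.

+$519.2 billion

MPC = 1 − MPS = 1 − 0.312 = 0.688.
Spending multiplier = 1/(1 − MPC) = 1/(1 − 0.688) = 1/0.312 ≈ 3.205.
ΔY = k × ΔG = (+$162 billion) / 0.312 ≈ +$519.2 billion.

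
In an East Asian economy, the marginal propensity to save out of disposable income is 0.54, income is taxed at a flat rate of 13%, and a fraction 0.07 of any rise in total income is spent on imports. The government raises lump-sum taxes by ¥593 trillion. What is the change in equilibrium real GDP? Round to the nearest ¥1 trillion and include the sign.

−¥407 trillion

MPC = 1 − MPS = 1 − 0.54 = 0.46.
A lump-sum tax change of +¥593 trillion shifts disposable income by −¥593 trillion; first-round consumption changes by −c × ΔT = −0.46 × (+¥593 trillion) = −¥272.78 trillion.
Expenditure multiplier = 1/(1 − c(1−t) + m) = 1/(1 − 0.46×0.87 + 0.07) = 1/0.6698 ≈ 1.493.
The tax multiplier is −c × k ≈ −0.687, so ΔY = k × (−c·ΔT) = (−¥272.78 trillion) / 0.6698 ≈ −¥407 trillion.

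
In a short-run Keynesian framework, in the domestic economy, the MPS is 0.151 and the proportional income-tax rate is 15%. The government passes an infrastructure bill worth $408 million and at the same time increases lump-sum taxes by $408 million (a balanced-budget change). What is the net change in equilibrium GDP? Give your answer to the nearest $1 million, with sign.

+$221 million

MPC = 1 − MPS = 1 − 0.151 = 0.849.
Expenditure multiplier = 1/(1 − c(1−t)) = 1/(1 − 0.849×0.85) = 1/0.27835 ≈ 3.593.
ΔG contributes k·ΔG = (+$408 million) / 0.27835 ≈ +$1,465.8 million.
ΔT of +$408 million changes first-round spending by −c·ΔT = −$346.392 million, contributing k·(−c·ΔT) = (−$346.392 million) / 0.27835 ≈ −$1,244.4 million.
Net ΔY = k(ΔG − c·ΔT) = (+$61.608 million) / 0.27835 ≈ +$221 million.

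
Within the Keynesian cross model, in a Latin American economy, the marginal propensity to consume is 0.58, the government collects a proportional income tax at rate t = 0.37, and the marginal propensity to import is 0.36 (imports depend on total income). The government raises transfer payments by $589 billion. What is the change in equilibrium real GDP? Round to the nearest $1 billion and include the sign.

The transfer change shifts disposable income by +$589 billion, so first-round consumption changes by c·ΔTR = 0.58 × (+$589 billion) = +$341.62 billion.
Expenditure multiplier = 1/(1 − c(1−t) + m) = 1/(1 − 0.58×0.63 + 0.36) = 1/0.9946 ≈ 1.005.
The transfer multiplier is c × k ≈ 0.583, so ΔY = k × (c·ΔTR) = (+$341.62 billion) / 0.9946 ≈ +$343 billion.

+$343 billion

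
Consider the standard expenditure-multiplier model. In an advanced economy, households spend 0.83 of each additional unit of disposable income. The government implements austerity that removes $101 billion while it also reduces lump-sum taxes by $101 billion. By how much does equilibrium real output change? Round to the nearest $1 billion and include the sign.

Expenditure multiplier = 1/(1 − MPC) = 1/(1 − 0.83) = 1/0.17 ≈ 5.882.
ΔG contributes k·ΔG = (−$101 billion) / 0.17 ≈ −$594.1 billion.
ΔT of −$101 billion changes first-round spending by −c·ΔT = +$83.83 billion, contributing k·(−c·ΔT) = (+$83.83 billion) / 0.17 ≈ +$493.1 billion.
With ΔG = ΔT and no other leakages, the balanced-budget multiplier is 1, so ΔY = ΔG = −$101 billion.

−$101 billion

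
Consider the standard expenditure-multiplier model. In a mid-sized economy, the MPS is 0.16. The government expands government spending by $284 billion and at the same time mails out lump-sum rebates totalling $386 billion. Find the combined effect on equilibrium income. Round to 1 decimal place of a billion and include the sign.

MPC = 1 − MPS = 1 − 0.16 = 0.84.
Expenditure multiplier = 1/(1 − MPC) = 1/(1 − 0.84) = 1/0.16 = 6.25.
ΔG contributes k·ΔG = (+$284 billion) / 0.16 = +$1,775 billion.
ΔT of −$386 billion changes first-round spending by −c·ΔT = +$324.24 billion, contributing k·(−c·ΔT) = (+$324.24 billion) / 0.16 = +$2,026.5 billion.
Net ΔY = k(ΔG − c·ΔT) = (+$608.24 billion) / 0.16 = +$3,801.5 billion.

+$3,801.5 billion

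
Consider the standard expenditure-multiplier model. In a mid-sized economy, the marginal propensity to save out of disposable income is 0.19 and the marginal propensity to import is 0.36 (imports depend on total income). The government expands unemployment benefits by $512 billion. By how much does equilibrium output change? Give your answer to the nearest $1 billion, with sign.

MPC = 1 − MPS = 1 − 0.19 = 0.81.
The transfer change shifts disposable income by +$512 billion, so first-round consumption changes by c·ΔTR = 0.81 × (+$512 billion) = +$414.72 billion.
Expenditure multiplier = 1/(1 − c + m) = 1/(1 − 0.81 + 0.36) = 1/0.55 ≈ 1.818.
The transfer multiplier is c × k ≈ 1.473, so ΔY = k × (c·ΔTR) = (+$414.72 billion) / 0.55 ≈ +$754 billion.

+$754 billion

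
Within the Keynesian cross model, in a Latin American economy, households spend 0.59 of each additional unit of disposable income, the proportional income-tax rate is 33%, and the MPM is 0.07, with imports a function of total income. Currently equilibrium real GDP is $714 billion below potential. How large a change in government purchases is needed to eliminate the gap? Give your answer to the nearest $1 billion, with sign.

+$482 billion

Spending multiplier = 1/(1 − c(1−t) + m) = 1/(1 − 0.59×0.67 + 0.07) = 1/0.6747 ≈ 1.482.
Need ΔY = +$714 billion, so ΔG = ΔY/k = (+$714 billion) × 0.6747 ≈ +$482 billion.
The government should increase government purchases by $482 billion.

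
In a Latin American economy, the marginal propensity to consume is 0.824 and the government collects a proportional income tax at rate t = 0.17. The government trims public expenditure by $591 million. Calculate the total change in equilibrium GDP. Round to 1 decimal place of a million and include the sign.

−$1,869.8 million

Expenditure multiplier = 1/(1 − c(1−t)) = 1/(1 − 0.824×0.83) = 1/0.31608 ≈ 3.164.
ΔY = k × ΔG = (−$591 million) / 0.31608 ≈ −$1,869.8 million.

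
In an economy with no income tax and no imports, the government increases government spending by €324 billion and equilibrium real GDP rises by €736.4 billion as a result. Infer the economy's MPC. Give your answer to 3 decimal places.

0.560

Implied spending multiplier k = ΔY/ΔG = 736.4/324 ≈ 2.2728.
Since k = 1/(1 − MPC), MPC = 1 − 1/k = 1 − ΔG/ΔY = 1 − 324/736.4 ≈ 0.560.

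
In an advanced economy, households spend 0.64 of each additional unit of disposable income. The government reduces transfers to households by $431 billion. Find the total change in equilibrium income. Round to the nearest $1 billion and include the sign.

The transfer change shifts disposable income by −$431 billion, so first-round consumption changes by c·ΔTR = 0.64 × (−$431 billion) = −$275.84 billion.
Expenditure multiplier = 1/(1 − MPC) = 1/(1 − 0.64) = 1/0.36 ≈ 2.778.
The transfer multiplier is c × k ≈ 1.778, so ΔY = k × (c·ΔTR) = (−$275.84 billion) / 0.36 ≈ −$766 billion.

−$766 billion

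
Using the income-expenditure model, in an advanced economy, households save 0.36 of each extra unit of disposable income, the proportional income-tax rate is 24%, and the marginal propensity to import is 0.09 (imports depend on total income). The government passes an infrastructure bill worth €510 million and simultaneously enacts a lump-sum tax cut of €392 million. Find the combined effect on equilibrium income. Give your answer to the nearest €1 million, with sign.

+€1,261 million

MPC = 1 − MPS = 1 − 0.36 = 0.64.
Expenditure multiplier = 1/(1 − c(1−t) + m) = 1/(1 − 0.64×0.76 + 0.09) = 1/0.6036 ≈ 1.657.
ΔG contributes k·ΔG = (+€510 million) / 0.6036 ≈ +€844.9 million.
ΔT of −€392 million changes first-round spending by −c·ΔT = +€250.88 million, contributing k·(−c·ΔT) = (+€250.88 million) / 0.6036 ≈ +€415.6 million.
Net ΔY = k(ΔG − c·ΔT) = (+€760.88 million) / 0.6036 ≈ +€1,261 million.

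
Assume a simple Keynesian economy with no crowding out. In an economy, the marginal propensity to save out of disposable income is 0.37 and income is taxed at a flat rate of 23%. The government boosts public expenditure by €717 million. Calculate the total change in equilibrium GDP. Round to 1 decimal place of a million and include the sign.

+€1,392.5 million

MPC = 1 − MPS = 1 − 0.37 = 0.63.
Government-spending multiplier = 1/(1 − c(1−t)) = 1/(1 − 0.63×0.77) = 1/0.5149 ≈ 1.942.
ΔY = k × ΔG = (+€717 million) / 0.5149 ≈ +€1,392.5 million.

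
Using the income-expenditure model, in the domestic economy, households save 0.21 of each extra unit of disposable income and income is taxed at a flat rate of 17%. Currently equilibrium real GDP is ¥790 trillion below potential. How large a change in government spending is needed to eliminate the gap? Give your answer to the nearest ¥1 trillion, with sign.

+¥272 trillion

MPC = 1 − MPS = 1 − 0.21 = 0.79.
Spending multiplier = 1/(1 − c(1−t)) = 1/(1 − 0.79×0.83) = 1/0.3443 ≈ 2.904.
Need ΔY = +¥790 trillion, so ΔG = ΔY/k = (+¥790 trillion) × 0.3443 ≈ +¥272 trillion.
The government should increase government spending by ¥272 trillion.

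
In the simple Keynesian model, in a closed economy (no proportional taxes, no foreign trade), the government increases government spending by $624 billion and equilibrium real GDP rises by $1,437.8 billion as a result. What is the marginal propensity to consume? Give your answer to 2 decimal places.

Implied spending multiplier k = ΔY/ΔG = 1,437.8/624 ≈ 2.3042.
Since k = 1/(1 − MPC), MPC = 1 − 1/k = 1 − ΔG/ΔY = 1 − 624/1,437.8 ≈ 0.57.

0.57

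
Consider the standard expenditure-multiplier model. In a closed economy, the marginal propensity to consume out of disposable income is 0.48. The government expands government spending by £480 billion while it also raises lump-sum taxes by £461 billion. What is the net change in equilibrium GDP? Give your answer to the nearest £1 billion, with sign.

+£498 billion

Expenditure multiplier = 1/(1 − MPC) = 1/(1 − 0.48) = 1/0.52 ≈ 1.923.
ΔG contributes k·ΔG = (+£480 billion) / 0.52 ≈ +£923.1 billion.
ΔT of +£461 billion changes first-round spending by −c·ΔT = −£221.28 billion, contributing k·(−c·ΔT) = (−£221.28 billion) / 0.52 ≈ −£425.5 billion.
Net ΔY = k(ΔG − c·ΔT) = (+£258.72 billion) / 0.52 ≈ +£498 billion.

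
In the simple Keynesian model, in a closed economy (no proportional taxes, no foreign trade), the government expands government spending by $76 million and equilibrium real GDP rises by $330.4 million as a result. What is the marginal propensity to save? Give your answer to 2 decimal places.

0.23

Implied spending multiplier k = ΔY/ΔG = 330.4/76 ≈ 4.3474.
Since k = 1/(1 − MPC), MPC = 1 − 1/k = 1 − ΔG/ΔY = 1 − 76/330.4 ≈ 0.77.
MPS = 1 − MPC = 0.23.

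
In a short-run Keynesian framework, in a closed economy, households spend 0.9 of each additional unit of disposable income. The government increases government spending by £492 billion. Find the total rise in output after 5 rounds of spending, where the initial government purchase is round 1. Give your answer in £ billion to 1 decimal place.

£2,014.8 billion

Round 1 adds ΔG = £492 billion; each later round is MPC = 0.9 times the previous.
After 5 rounds: 492 + 442.8 + 398.52 + 358.668 + 322.8012 = ΔG·(1 − c^5)/(1 − c) = 492 × (1 − 0.59049)/0.1 ≈ £2,014.8 billion.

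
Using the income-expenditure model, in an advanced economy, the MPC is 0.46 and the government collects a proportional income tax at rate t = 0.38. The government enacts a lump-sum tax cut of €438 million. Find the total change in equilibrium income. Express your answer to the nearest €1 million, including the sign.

A lump-sum tax change of −€438 million shifts disposable income by +€438 million; first-round consumption changes by −c × ΔT = −0.46 × (−€438 million) = +€201.48 million.
Expenditure multiplier = 1/(1 − c(1−t)) = 1/(1 − 0.46×0.62) = 1/0.7148 ≈ 1.399.
The tax multiplier is −c × k ≈ −0.644, so ΔY = k × (−c·ΔT) = (+€201.48 million) / 0.7148 ≈ +€282 million.

+€282 million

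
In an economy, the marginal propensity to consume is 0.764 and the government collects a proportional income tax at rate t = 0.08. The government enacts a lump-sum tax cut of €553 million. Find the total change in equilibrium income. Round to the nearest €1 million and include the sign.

+€1,422 million

A lump-sum tax change of −€553 million shifts disposable income by +€553 million; first-round consumption changes by −c × ΔT = −0.764 × (−€553 million) = +€422.492 million.
Expenditure multiplier = 1/(1 − c(1−t)) = 1/(1 − 0.764×0.92) = 1/0.29712 ≈ 3.366.
The tax multiplier is −c × k ≈ −2.571, so ΔY = k × (−c·ΔT) = (+€422.492 million) / 0.29712 ≈ +€1,422 million.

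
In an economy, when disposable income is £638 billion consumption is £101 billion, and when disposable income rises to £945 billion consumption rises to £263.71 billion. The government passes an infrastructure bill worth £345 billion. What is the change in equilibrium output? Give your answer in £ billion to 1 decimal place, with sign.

MPC = ΔC/ΔYd = (263.71 − 101)/(945 − 638) = 162.71/307 = 0.53.
Expenditure multiplier = 1/(1 − MPC) = 1/(1 − 0.53) = 1/0.47 ≈ 2.128.
ΔY = k × ΔG = (+£345 billion) / 0.47 ≈ +£734 billion.

+£734.0 billion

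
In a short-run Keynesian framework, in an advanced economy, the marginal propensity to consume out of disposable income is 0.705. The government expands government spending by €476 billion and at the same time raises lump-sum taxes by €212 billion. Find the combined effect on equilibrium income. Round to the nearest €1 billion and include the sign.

+€1,107 billion

Expenditure multiplier = 1/(1 − MPC) = 1/(1 − 0.705) = 1/0.295 ≈ 3.39.
ΔG contributes k·ΔG = (+€476 billion) / 0.295 ≈ +€1,613.6 billion.
ΔT of +€212 billion changes first-round spending by −c·ΔT = −€149.46 billion, contributing k·(−c·ΔT) = (−€149.46 billion) / 0.295 ≈ −€506.6 billion.
Net ΔY = k(ΔG − c·ΔT) = (+€326.54 billion) / 0.295 ≈ +€1,107 billion.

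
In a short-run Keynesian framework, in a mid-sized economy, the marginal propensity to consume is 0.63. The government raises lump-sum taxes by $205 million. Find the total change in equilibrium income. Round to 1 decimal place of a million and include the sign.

A lump-sum tax change of +$205 million shifts disposable income by −$205 million; first-round consumption changes by −c × ΔT = −0.63 × (+$205 million) = −$129.15 million.
Expenditure multiplier = 1/(1 − MPC) = 1/(1 − 0.63) = 1/0.37 ≈ 2.703.
The tax multiplier is −c × k ≈ −1.703, so ΔY = k × (−c·ΔT) = (−$129.15 million) / 0.37 ≈ −$349.1 million.

−$349.1 million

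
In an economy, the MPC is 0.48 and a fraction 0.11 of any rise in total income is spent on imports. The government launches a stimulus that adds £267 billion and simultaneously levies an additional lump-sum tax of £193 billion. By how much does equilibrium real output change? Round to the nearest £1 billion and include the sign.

Expenditure multiplier = 1/(1 − c + m) = 1/(1 − 0.48 + 0.11) = 1/0.63 ≈ 1.587.
ΔG contributes k·ΔG = (+£267 billion) / 0.63 ≈ +£423.8 billion.
ΔT of +£193 billion changes first-round spending by −c·ΔT = −£92.64 billion, contributing k·(−c·ΔT) = (−£92.64 billion) / 0.63 ≈ −£147 billion.
Net ΔY = k(ΔG − c·ΔT) = (+£174.36 billion) / 0.63 ≈ +£277 billion.

+£277 billion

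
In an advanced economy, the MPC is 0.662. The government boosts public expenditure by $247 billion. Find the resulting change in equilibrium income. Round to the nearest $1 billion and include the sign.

Spending multiplier = 1/(1 − MPC) = 1/(1 − 0.662) = 1/0.338 ≈ 2.959.
ΔY = k × ΔG = (+$247 billion) / 0.338 ≈ +$731 billion.

+$731 billion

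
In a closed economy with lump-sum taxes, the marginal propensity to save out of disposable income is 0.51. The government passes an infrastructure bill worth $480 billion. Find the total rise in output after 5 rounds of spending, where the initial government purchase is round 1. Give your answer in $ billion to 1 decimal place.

MPC = 1 − MPS = 1 − 0.51 = 0.49.
Round 1 adds ΔG = $480 billion; each later round is MPC = 0.49 times the previous.
After 5 rounds: 480 + 235.2 + 115.248 + 56.47152 + 27.6710448 = ΔG·(1 − c^5)/(1 − c) = 480 × (1 − 0.0282475249)/0.51 ≈ $914.6 billion.

$914.6 billion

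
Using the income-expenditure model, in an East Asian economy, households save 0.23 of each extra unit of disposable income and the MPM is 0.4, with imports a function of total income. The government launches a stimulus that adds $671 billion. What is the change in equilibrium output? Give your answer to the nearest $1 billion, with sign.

MPC = 1 − MPS = 1 − 0.23 = 0.77.
Expenditure multiplier = 1/(1 − c + m) = 1/(1 − 0.77 + 0.4) = 1/0.63 ≈ 1.587.
ΔY = k × ΔG = (+$671 billion) / 0.63 ≈ +$1,065 billion.

+$1,065 billion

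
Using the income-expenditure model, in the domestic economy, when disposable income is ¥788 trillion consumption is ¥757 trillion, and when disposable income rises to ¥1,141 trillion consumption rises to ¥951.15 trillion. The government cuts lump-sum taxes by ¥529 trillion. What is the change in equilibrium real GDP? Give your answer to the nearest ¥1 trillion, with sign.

MPC = ΔC/ΔYd = (951.15 − 757)/(1,141 − 788) = 194.15/353 = 0.55.
A lump-sum tax change of −¥529 trillion shifts disposable income by +¥529 trillion; first-round consumption changes by −c × ΔT = −0.55 × (−¥529 trillion) = +¥290.95 trillion.
Expenditure multiplier = 1/(1 − MPC) = 1/(1 − 0.55) = 1/0.45 ≈ 2.222.
The tax multiplier is −c × k ≈ −1.222, so ΔY = k × (−c·ΔT) = (+¥290.95 trillion) / 0.45 ≈ +¥647 trillion.

+¥647 trillion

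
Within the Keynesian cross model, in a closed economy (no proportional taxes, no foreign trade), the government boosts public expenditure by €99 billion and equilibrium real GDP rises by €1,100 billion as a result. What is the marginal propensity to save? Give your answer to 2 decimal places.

0.09

Implied spending multiplier k = ΔY/ΔG = 1,100/99 ≈ 11.1111.
Since k = 1/(1 − MPC), MPC = 1 − 1/k = 1 − ΔG/ΔY = 1 − 99/1,100 = 0.91.
MPS = 1 − MPC = 0.09.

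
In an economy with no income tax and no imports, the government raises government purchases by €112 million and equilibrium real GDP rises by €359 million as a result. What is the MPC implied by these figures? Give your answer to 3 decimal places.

0.688

Implied spending multiplier k = ΔY/ΔG = 359/112 ≈ 3.2054.
Since k = 1/(1 − MPC), MPC = 1 − 1/k = 1 − ΔG/ΔY = 1 − 112/359 ≈ 0.688.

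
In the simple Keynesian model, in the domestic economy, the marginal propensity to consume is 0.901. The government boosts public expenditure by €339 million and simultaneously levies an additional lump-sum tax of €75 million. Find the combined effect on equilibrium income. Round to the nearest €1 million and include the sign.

Expenditure multiplier = 1/(1 − MPC) = 1/(1 − 0.901) = 1/0.099 ≈ 10.101.
ΔG contributes k·ΔG = (+€339 million) / 0.099 ≈ +€3,424.2 million.
ΔT of +€75 million changes first-round spending by −c·ΔT = −€67.575 million, contributing k·(−c·ΔT) = (−€67.575 million) / 0.099 ≈ −€682.6 million.
Net ΔY = k(ΔG − c·ΔT) = (+€271.425 million) / 0.099 ≈ +€2,742 million.

+€2,742 million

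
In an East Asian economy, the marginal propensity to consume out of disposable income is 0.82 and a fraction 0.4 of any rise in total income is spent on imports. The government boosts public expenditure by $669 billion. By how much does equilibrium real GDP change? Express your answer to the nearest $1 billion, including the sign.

+$1,153 billion

Expenditure multiplier = 1/(1 − c + m) = 1/(1 − 0.82 + 0.4) = 1/0.58 ≈ 1.724.
ΔY = k × ΔG = (+$669 billion) / 0.58 ≈ +$1,153 billion.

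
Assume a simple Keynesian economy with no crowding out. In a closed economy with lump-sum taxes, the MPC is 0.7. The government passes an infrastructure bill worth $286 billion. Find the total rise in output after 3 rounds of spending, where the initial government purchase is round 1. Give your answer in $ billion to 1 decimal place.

$626.3 billion

Round 1 adds ΔG = $286 billion; each later round is MPC = 0.7 times the previous.
After 3 rounds: 286 + 200.2 + 140.14 = ΔG·(1 − c^3)/(1 − c) = 286 × (1 − 0.343)/0.3 ≈ $626.3 billion.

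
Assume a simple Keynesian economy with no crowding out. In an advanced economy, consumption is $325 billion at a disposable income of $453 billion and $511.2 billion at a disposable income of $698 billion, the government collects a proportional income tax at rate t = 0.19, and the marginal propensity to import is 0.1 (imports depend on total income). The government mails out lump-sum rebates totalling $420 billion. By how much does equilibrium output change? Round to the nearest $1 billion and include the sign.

+$659 billion

MPC = ΔC/ΔYd = (511.2 − 325)/(698 − 453) = 186.2/245 = 0.76.
A lump-sum tax change of −$420 billion shifts disposable income by +$420 billion; first-round consumption changes by −c × ΔT = −0.76 × (−$420 billion) = +$319.2 billion.
Expenditure multiplier = 1/(1 − c(1−t) + m) = 1/(1 − 0.76×0.81 + 0.1) = 1/0.4844 ≈ 2.064.
The tax multiplier is −c × k ≈ −1.569, so ΔY = k × (−c·ΔT) = (+$319.2 billion) / 0.4844 ≈ +$659 billion.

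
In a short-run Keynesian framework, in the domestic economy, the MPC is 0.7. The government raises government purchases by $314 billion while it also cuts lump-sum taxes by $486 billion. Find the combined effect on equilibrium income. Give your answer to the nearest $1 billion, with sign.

Expenditure multiplier = 1/(1 − MPC) = 1/(1 − 0.7) = 1/0.3 ≈ 3.333.
ΔG contributes k·ΔG = (+$314 billion) / 0.3 ≈ +$1,046.7 billion.
ΔT of −$486 billion changes first-round spending by −c·ΔT = +$340.2 billion, contributing k·(−c·ΔT) = (+$340.2 billion) / 0.3 = +$1,134 billion.
Net ΔY = k(ΔG − c·ΔT) = (+$654.2 billion) / 0.3 ≈ +$2,181 billion.

+$2,181 billion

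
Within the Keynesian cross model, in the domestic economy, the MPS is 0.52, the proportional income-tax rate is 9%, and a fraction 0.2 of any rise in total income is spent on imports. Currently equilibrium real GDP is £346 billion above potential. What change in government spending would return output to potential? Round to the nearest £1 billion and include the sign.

MPC = 1 − MPS = 1 − 0.52 = 0.48.
Spending multiplier = 1/(1 − c(1−t) + m) = 1/(1 − 0.48×0.91 + 0.2) = 1/0.7632 ≈ 1.31.
Need ΔY = −£346 billion, so ΔG = ΔY/k = (−£346 billion) × 0.7632 ≈ −£264 billion.
The government should cut government spending by £264 billion.

−£264 billion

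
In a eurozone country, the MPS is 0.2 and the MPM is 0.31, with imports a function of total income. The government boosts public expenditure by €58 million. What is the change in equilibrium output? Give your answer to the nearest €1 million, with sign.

MPC = 1 − MPS = 1 − 0.2 = 0.8.
Government-spending multiplier = 1/(1 − c + m) = 1/(1 − 0.8 + 0.31) = 1/0.51 ≈ 1.961.
ΔY = k × ΔG = (+€58 million) / 0.51 ≈ +€114 million.

+€114 million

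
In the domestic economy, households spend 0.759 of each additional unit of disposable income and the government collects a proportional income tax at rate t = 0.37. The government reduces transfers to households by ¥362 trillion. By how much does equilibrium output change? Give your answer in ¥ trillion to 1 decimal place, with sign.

−¥526.5 trillion

The transfer change shifts disposable income by −¥362 trillion, so first-round consumption changes by c·ΔTR = 0.759 × (−¥362 trillion) = −¥274.758 trillion.
Expenditure multiplier = 1/(1 − c(1−t)) = 1/(1 − 0.759×0.63) = 1/0.52183 ≈ 1.916.
The transfer multiplier is c × k ≈ 1.454, so ΔY = k × (c·ΔTR) = (−¥274.758 trillion) / 0.52183 ≈ −¥526.5 trillion.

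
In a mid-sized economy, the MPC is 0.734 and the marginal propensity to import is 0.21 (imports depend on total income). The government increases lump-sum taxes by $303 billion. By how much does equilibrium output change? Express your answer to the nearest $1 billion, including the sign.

A lump-sum tax change of +$303 billion shifts disposable income by −$303 billion; first-round consumption changes by −c × ΔT = −0.734 × (+$303 billion) = −$222.402 billion.
Expenditure multiplier = 1/(1 − c + m) = 1/(1 − 0.734 + 0.21) = 1/0.476 ≈ 2.101.
The tax multiplier is −c × k ≈ −1.542, so ΔY = k × (−c·ΔT) = (−$222.402 billion) / 0.476 ≈ −$467 billion.

−$467 billion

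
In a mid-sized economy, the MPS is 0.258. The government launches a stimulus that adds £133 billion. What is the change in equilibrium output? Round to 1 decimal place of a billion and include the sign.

+£515.5 billion

MPC = 1 − MPS = 1 − 0.258 = 0.742.
Government-spending multiplier = 1/(1 − MPC) = 1/(1 − 0.742) = 1/0.258 ≈ 3.876.
ΔY = k × ΔG = (+£133 billion) / 0.258 ≈ +£515.5 billion.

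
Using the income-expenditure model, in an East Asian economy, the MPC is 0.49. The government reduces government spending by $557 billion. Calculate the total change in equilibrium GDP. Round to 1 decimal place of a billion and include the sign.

−$1,092.2 billion

Government-spending multiplier = 1/(1 − MPC) = 1/(1 − 0.49) = 1/0.51 ≈ 1.961.
ΔY = k × ΔG = (−$557 billion) / 0.51 ≈ −$1,092.2 billion.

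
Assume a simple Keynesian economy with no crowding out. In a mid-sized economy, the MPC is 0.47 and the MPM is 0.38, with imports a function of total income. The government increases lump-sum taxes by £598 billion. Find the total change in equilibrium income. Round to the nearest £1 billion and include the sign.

−£309 billion

A lump-sum tax change of +£598 billion shifts disposable income by −£598 billion; first-round consumption changes by −c × ΔT = −0.47 × (+£598 billion) = −£281.06 billion.
Expenditure multiplier = 1/(1 − c + m) = 1/(1 − 0.47 + 0.38) = 1/0.91 ≈ 1.099.
The tax multiplier is −c × k ≈ −0.516, so ΔY = k × (−c·ΔT) = (−£281.06 billion) / 0.91 ≈ −£309 billion.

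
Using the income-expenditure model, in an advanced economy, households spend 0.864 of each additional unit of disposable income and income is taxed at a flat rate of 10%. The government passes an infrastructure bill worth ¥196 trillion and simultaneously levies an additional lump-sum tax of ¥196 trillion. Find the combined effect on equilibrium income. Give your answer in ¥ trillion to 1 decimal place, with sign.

+¥119.9 trillion

Expenditure multiplier = 1/(1 − c(1−t)) = 1/(1 − 0.864×0.9) = 1/0.2224 ≈ 4.496.
ΔG contributes k·ΔG = (+¥196 trillion) / 0.2224 ≈ +¥881.3 trillion.
ΔT of +¥196 trillion changes first-round spending by −c·ΔT = −¥169.344 trillion, contributing k·(−c·ΔT) = (−¥169.344 trillion) / 0.2224 ≈ −¥761.4 trillion.
Net ΔY = k(ΔG − c·ΔT) = (+¥26.656 trillion) / 0.2224 ≈ +¥119.9 trillion.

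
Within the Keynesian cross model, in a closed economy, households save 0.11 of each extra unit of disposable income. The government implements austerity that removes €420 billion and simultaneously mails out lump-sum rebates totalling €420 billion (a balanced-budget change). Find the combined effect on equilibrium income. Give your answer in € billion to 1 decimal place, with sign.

−€420.0 billion

MPC = 1 − MPS = 1 − 0.11 = 0.89.
Expenditure multiplier = 1/(1 − MPC) = 1/(1 − 0.89) = 1/0.11 ≈ 9.091.
ΔG contributes k·ΔG = (−€420 billion) / 0.11 ≈ −€3,818.2 billion.
ΔT of −€420 billion changes first-round spending by −c·ΔT = +€373.8 billion, contributing k·(−c·ΔT) = (+€373.8 billion) / 0.11 ≈ +€3,398.2 billion.
With ΔG = ΔT and no other leakages, the balanced-budget multiplier is 1, so ΔY = ΔG = −€420 billion.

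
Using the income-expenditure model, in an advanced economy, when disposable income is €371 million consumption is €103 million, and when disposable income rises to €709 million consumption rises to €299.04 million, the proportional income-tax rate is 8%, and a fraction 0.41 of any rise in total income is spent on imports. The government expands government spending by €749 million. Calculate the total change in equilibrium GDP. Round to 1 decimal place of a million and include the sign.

MPC = ΔC/ΔYd = (299.04 − 103)/(709 − 371) = 196.04/338 = 0.58.
Government-spending multiplier = 1/(1 − c(1−t) + m) = 1/(1 − 0.58×0.92 + 0.41) = 1/0.8764 ≈ 1.141.
ΔY = k × ΔG = (+€749 million) / 0.8764 ≈ +€854.6 million.

+€854.6 million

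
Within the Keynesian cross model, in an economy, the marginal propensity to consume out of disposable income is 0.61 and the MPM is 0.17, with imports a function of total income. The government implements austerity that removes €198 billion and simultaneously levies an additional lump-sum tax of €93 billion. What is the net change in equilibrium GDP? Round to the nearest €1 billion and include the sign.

Expenditure multiplier = 1/(1 − c + m) = 1/(1 − 0.61 + 0.17) = 1/0.56 ≈ 1.786.
ΔG contributes k·ΔG = (−€198 billion) / 0.56 ≈ −€353.6 billion.
ΔT of +€93 billion changes first-round spending by −c·ΔT = −€56.73 billion, contributing k·(−c·ΔT) = (−€56.73 billion) / 0.56 ≈ −€101.3 billion.
Net ΔY = k(ΔG − c·ΔT) = (−€254.73 billion) / 0.56 ≈ −€455 billion.

−€455 billion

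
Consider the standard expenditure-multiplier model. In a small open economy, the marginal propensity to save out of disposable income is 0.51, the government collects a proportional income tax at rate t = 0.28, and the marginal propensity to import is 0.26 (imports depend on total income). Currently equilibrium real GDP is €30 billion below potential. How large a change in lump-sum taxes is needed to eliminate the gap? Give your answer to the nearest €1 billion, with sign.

−€56 billion

MPC = 1 − MPS = 1 − 0.51 = 0.49.
Spending multiplier = 1/(1 − c(1−t) + m) = 1/(1 − 0.49×0.72 + 0.26) = 1/0.9072 ≈ 1.102.
Tax multiplier = −c·k = −0.49/0.9072 ≈ −0.54. Need ΔY = +€30 billion, so ΔT = ΔY/(−c·k) = −(+€30 billion) × 0.9072 / 0.49 ≈ −€56 billion.
The government should cut lump-sum taxes by €56 billion.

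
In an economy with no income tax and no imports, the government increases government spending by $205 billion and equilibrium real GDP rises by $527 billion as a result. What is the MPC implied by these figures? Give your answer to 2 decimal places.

0.61

Implied spending multiplier k = ΔY/ΔG = 527/205 ≈ 2.5707.
Since k = 1/(1 − MPC), MPC = 1 − 1/k = 1 − ΔG/ΔY = 1 − 205/527 ≈ 0.61.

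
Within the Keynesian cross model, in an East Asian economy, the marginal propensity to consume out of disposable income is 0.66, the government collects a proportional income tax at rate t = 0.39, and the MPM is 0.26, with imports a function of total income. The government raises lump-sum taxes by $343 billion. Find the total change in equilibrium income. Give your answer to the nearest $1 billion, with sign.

A lump-sum tax change of +$343 billion shifts disposable income by −$343 billion; first-round consumption changes by −c × ΔT = −0.66 × (+$343 billion) = −$226.38 billion.
Expenditure multiplier = 1/(1 − c(1−t) + m) = 1/(1 − 0.66×0.61 + 0.26) = 1/0.8574 ≈ 1.166.
The tax multiplier is −c × k ≈ −0.77, so ΔY = k × (−c·ΔT) = (−$226.38 billion) / 0.8574 ≈ −$264 billion.

−$264 billion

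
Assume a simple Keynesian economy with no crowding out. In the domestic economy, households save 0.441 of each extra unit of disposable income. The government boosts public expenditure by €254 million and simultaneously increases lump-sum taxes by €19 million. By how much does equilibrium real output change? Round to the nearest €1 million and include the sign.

MPC = 1 − MPS = 1 − 0.441 = 0.559.
Expenditure multiplier = 1/(1 − MPC) = 1/(1 − 0.559) = 1/0.441 ≈ 2.268.
ΔG contributes k·ΔG = (+€254 million) / 0.441 ≈ +€576 million.
ΔT of +€19 million changes first-round spending by −c·ΔT = −€10.621 million, contributing k·(−c·ΔT) = (−€10.621 million) / 0.441 ≈ −€24.1 million.
Net ΔY = k(ΔG − c·ΔT) = (+€243.379 million) / 0.441 ≈ +€552 million.

+€552 million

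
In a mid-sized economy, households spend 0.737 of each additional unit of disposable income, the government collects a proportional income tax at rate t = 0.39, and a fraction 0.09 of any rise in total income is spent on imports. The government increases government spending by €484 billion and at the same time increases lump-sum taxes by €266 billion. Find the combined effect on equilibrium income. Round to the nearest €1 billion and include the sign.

+€450 billion

Expenditure multiplier = 1/(1 − c(1−t) + m) = 1/(1 − 0.737×0.61 + 0.09) = 1/0.64043 ≈ 1.561.
ΔG contributes k·ΔG = (+€484 billion) / 0.64043 ≈ +€755.7 billion.
ΔT of +€266 billion changes first-round spending by −c·ΔT = −€196.042 billion, contributing k·(−c·ΔT) = (−€196.042 billion) / 0.64043 ≈ −€306.1 billion.
Net ΔY = k(ΔG − c·ΔT) = (+€287.958 billion) / 0.64043 ≈ +€450 billion.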